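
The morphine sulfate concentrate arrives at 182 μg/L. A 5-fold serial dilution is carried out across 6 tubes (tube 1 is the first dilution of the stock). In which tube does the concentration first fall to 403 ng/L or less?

Tube n has concentration 182 μg/L / 5ⁿ.
Need 5ⁿ ≥ 182 μg/L / 403 ng/L = 452, so n ≥ 3.80.
First such tube: n = 4.

tube 4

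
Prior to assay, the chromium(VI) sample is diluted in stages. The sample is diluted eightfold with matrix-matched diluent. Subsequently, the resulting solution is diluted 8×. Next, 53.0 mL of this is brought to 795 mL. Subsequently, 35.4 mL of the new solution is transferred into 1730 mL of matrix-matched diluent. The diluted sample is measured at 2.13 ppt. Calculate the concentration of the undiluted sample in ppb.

Overall dilution factor = 8 × 8 × 15 × 49.87 = 4.79 × 10⁴.
Original = 2.13 ppt × 4.79 × 10⁴ = 1.02 × 10⁵ ppt = 102 ppb.

102 ppb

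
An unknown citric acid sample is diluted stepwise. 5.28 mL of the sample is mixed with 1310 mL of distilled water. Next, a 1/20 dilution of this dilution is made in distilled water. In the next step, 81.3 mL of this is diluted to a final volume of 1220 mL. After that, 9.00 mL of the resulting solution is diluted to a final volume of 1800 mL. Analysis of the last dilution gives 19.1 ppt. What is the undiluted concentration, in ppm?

286 ppm

Overall dilution factor = 249.1 × 20 × 15.01 × 200 = 1.50 × 10⁷.
Original = 19.1 ppt × 1.50 × 10⁷ = 2.86 × 10⁸ ppt = 286 ppm.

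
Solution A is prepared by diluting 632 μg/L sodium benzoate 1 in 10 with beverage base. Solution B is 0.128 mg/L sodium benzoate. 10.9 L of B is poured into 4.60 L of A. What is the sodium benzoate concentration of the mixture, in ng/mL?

C_A = 632 μg/L / 10 = 63.2 μg/L.
C_B = 0.128 mg/L = 128 μg/L.
C_mix = (C_A·V_A + C_B·V_B)/(V_A + V_B) = (63.2×4.60 + 128×10.9) / 15.50 = 109 μg/L = 109 ng/mL.

109 ng/mL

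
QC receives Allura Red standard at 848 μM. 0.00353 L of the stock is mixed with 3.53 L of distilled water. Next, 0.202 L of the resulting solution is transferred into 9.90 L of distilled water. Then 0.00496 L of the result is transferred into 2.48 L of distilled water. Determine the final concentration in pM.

33.8 pM

Overall dilution factor = 1001 × 50.01 × 501 = 2.51 × 10⁷.
848 μM / 2.51 × 10⁷ = 3.38 × 10⁻⁵ μM = 33.8 pM.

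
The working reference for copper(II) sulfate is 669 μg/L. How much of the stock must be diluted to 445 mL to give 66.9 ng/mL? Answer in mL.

44.5 mL

66.9 ng/mL = 66.9 μg/L.
V₁ = C₂V₂/C₁ = 66.9 × 445 / 669 = 44.5 mL.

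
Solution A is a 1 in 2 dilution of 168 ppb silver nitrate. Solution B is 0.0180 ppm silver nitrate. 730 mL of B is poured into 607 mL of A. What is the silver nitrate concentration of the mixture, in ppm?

0.0480 ppm

C_A = 168 ppb / 2 = 84.0 ppb.
C_B = 0.0180 ppm = 18.0 ppb.
C_mix = (C_A·V_A + C_B·V_B)/(V_A + V_B) = (84.0×607 + 18.0×730) / 1337 = 48.0 ppb = 0.0480 ppm.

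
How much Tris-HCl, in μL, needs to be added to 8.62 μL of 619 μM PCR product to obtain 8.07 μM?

V₂ = C₁V₁/C₂ = 619 × 8.62 / 8.07 = 661 μL.
Diluent to add = V₂ − V₁ = 661 − 8.62 = 653 μL.

653 μL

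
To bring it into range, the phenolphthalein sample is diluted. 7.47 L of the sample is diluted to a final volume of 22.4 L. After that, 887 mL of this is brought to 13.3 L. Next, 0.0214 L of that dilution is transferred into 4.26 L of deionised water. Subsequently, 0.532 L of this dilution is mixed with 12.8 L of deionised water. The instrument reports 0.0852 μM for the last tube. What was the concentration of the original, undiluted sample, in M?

0.0192 M

Overall dilution factor = 2.999 × 14.99 × 200.1 × 25.06 = 2.25 × 10⁵.
Original = 0.0852 μM × 2.25 × 10⁵ = 1.92 × 10⁴ μM = 0.0192 M.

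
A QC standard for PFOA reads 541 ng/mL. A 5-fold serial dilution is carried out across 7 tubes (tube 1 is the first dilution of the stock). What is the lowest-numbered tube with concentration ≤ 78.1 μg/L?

tube 2

Tube n has concentration 541 ng/mL / 5ⁿ.
Need 5ⁿ ≥ 541 ng/mL / 78.1 μg/L = 6.93, so n ≥ 1.20.
First such tube: n = 2.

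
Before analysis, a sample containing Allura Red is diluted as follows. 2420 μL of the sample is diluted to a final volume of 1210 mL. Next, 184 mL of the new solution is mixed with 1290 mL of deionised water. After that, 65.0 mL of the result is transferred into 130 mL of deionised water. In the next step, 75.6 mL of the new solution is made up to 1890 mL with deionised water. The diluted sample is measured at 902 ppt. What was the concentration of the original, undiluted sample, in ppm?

271 ppm

Overall dilution factor = 500 × 8.011 × 3 × 25 = 3.00 × 10⁵.
Original = 902 ppt × 3.00 × 10⁵ = 2.71 × 10⁸ ppt = 271 ppm.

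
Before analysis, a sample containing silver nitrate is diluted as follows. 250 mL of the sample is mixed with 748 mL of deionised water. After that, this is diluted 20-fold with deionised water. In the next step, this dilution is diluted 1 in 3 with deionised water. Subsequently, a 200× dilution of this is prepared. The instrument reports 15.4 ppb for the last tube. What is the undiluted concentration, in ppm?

Overall dilution factor = 3.992 × 20 × 3 × 200 = 4.79 × 10⁴.
Original = 15.4 ppb × 4.79 × 10⁴ = 7.38 × 10⁵ ppb = 738 ppm.

738 ppm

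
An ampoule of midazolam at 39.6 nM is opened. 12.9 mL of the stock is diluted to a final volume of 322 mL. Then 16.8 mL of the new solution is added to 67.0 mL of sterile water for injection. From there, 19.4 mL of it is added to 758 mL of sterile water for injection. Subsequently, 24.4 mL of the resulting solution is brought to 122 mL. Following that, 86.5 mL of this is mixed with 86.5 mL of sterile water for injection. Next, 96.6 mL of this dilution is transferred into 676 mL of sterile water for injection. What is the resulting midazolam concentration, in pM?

Overall dilution factor = 24.96 × 4.988 × 40.07 × 5 × 2 × 7.998 = 3.99 × 10⁵.
39.6 nM / 3.99 × 10⁵ = 9.92 × 10⁻⁵ nM = 0.0992 pM.

0.0992 pM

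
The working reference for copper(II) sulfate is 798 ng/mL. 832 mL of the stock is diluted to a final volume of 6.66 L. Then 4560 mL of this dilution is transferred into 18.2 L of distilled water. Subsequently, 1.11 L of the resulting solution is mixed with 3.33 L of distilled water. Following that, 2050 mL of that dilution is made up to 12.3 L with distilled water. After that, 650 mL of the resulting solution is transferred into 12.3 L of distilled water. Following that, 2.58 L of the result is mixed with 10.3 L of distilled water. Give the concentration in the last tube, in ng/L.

8.37 ng/L

Overall dilution factor = 8.005 × 4.991 × 4 × 6 × 19.92 × 4.992 = 9.54 × 10⁴.
798 ng/mL / 9.54 × 10⁴ = 8.37 × 10⁻³ ng/mL = 8.37 ng/L.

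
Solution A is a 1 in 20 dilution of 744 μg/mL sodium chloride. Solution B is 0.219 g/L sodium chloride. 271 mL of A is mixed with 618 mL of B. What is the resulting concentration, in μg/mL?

C_A = 744 μg/mL / 20 = 37.2 μg/mL.
C_B = 0.219 g/L = 219 μg/mL.
C_mix = (C_A·V_A + C_B·V_B)/(V_A + V_B) = (37.2×271 + 219×618) / 889.0 = 164 μg/mL.

164 μg/mL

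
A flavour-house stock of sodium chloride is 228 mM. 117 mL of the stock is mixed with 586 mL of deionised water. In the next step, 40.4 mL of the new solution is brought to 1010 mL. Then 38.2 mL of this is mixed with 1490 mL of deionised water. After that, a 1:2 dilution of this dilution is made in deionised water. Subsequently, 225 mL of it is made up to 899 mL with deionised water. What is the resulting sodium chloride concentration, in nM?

4750 nM

Overall dilution factor = 6.009 × 25 × 40.01 × 2 × 3.996 = 4.80 × 10⁴.
228 mM / 4.80 × 10⁴ = 4.75 × 10⁻³ mM = 4750 nM.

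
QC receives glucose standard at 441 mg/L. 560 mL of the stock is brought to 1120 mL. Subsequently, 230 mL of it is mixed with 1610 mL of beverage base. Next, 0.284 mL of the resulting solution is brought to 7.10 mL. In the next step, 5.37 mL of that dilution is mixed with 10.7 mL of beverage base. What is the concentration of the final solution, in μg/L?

368 μg/L

Overall dilution factor = 2 × 8 × 25 × 2.993 = 1197.
441 mg/L / 1197 = 0.368 mg/L = 368 μg/L.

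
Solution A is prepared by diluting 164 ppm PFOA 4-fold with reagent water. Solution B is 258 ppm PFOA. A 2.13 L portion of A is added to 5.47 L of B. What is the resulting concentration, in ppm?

C_A = 164 ppm / 4 = 41.0 ppm.
C_mix = (C_A·V_A + C_B·V_B)/(V_A + V_B) = (41.0×2.13 + 258×5.47) / 7.600 = 197 ppm.

197 ppm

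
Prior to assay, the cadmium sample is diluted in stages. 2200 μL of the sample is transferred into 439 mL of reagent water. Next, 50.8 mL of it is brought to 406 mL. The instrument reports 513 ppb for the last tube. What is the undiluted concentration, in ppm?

Overall dilution factor = 200.5 × 7.992 = 1603.
Original = 513 ppb × 1603 = 8.22 × 10⁵ ppb = 822 ppm.

822 ppm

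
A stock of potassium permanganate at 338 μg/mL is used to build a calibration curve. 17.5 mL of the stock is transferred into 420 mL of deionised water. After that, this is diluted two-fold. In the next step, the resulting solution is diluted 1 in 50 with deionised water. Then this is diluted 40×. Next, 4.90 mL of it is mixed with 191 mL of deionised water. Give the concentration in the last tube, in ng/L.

84.5 ng/L

Overall dilution factor = 25 × 2 × 50 × 40 × 39.98 = 4.00 × 10⁶.
338 μg/mL / 4.00 × 10⁶ = 8.45 × 10⁻⁵ μg/mL = 84.5 ng/L.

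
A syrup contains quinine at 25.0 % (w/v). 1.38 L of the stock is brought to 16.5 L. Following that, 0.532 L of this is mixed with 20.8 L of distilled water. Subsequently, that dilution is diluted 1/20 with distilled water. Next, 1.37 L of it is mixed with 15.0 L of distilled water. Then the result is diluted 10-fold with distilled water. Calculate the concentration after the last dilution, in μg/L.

Overall dilution factor = 11.96 × 40.10 × 20 × 11.95 × 10 = 1.15 × 10⁶.
25.0 % (w/v) / 1.15 × 10⁶ = 2.18 × 10⁻⁵ % (w/v) = 218 μg/L.

218 μg/L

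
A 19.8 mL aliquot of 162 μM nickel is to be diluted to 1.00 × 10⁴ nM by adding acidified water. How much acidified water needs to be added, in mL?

301 mL

1.00 × 10⁴ nM = 10.0 μM.
V₂ = C₁V₁/C₂ = 162 × 19.8 / 10.0 = 321 mL.
Diluent to add = V₂ − V₁ = 321 − 19.8 = 301 mL.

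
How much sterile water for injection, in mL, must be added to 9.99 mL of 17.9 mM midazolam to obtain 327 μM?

327 μM = 0.327 mM.
V₂ = C₁V₁/C₂ = 17.9 × 9.99 / 0.327 = 547 mL.
Diluent to add = V₂ − V₁ = 547 − 9.99 = 537 mL.

537 mL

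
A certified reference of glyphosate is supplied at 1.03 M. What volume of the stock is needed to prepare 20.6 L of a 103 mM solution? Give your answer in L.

103 mM = 0.103 M.
V₁ = C₂V₂/C₁ = 0.103 × 20.6 / 1.03 = 2.06 L.

2.06 L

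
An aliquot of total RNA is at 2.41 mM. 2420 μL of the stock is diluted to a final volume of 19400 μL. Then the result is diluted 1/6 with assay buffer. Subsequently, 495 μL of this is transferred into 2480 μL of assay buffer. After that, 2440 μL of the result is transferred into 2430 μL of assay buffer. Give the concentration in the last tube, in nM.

4180 nM

Overall dilution factor = 8.017 × 6 × 6.010 × 1.996 = 577.
2.41 mM / 577 = 4.18 × 10⁻³ mM = 4180 nM.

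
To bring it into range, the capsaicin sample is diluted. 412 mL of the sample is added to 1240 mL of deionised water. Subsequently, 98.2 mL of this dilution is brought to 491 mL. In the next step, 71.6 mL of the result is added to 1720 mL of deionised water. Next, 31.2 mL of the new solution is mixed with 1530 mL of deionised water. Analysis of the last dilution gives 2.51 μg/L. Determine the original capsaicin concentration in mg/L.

Overall dilution factor = 4.010 × 5 × 25.02 × 50.04 = 2.51 × 10⁴.
Original = 2.51 μg/L × 2.51 × 10⁴ = 6.30 × 10⁴ μg/L = 63.0 mg/L.

63.0 mg/L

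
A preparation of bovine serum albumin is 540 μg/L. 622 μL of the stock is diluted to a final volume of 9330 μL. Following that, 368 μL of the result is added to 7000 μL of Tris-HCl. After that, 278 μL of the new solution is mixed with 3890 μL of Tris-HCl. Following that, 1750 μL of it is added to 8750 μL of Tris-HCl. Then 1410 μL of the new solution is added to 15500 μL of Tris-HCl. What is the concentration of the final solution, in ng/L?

1.67 ng/L

Overall dilution factor = 15 × 20.02 × 14.99 × 6 × 11.99 = 3.24 × 10⁵.
540 μg/L / 3.24 × 10⁵ = 1.67 × 10⁻³ μg/L = 1.67 ng/L.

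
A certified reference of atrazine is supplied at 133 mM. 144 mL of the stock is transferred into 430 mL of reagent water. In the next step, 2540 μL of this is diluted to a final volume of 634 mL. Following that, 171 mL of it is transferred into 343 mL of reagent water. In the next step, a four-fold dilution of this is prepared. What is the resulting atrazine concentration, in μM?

11.1 μM

Overall dilution factor = 3.986 × 249.6 × 3.006 × 4 = 1.20 × 10⁴.
133 mM / 1.20 × 10⁴ = 0.0111 mM = 11.1 μM.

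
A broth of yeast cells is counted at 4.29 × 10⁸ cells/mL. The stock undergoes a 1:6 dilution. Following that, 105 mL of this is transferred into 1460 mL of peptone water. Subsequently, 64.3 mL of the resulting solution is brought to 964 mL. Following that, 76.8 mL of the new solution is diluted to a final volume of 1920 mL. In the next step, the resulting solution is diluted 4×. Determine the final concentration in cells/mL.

3200 cells/mL

Overall dilution factor = 6 × 14.90 × 14.99 × 25 × 4 = 1.34 × 10⁵.
4.29 × 10⁸ cells/mL / 1.34 × 10⁵ = 3200 cells/mL.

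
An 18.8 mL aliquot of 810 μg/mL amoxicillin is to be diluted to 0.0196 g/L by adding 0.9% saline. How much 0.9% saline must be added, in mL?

758 mL

0.0196 g/L = 19.6 μg/mL.
V₂ = C₁V₁/C₂ = 810 × 18.8 / 19.6 = 777 mL.
Diluent to add = V₂ − V₁ = 777 − 18.8 = 758 mL.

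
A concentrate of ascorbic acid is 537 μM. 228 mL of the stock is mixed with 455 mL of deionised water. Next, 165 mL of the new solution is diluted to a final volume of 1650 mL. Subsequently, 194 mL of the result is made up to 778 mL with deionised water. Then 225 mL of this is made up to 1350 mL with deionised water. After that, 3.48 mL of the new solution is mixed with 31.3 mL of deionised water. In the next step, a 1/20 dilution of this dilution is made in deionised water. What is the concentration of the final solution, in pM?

Overall dilution factor = 2.996 × 10 × 4.010 × 6 × 9.994 × 20 = 1.44 × 10⁵.
537 μM / 1.44 × 10⁵ = 3.73 × 10⁻³ μM = 3730 pM.

3730 pM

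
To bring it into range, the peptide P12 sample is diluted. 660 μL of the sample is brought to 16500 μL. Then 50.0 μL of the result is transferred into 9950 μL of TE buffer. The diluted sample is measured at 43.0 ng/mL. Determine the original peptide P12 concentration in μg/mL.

Overall dilution factor = 25 × 200 = 5000.
Original = 43.0 ng/mL × 5000 = 2.15 × 10⁵ ng/mL = 215 μg/mL.

215 μg/mL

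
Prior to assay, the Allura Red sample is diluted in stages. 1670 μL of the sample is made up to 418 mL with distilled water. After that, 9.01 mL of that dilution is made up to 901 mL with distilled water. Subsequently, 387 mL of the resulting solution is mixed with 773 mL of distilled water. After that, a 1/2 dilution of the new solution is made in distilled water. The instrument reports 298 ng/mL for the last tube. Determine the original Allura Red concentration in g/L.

Overall dilution factor = 250.3 × 100 × 2.997 × 2 = 1.50 × 10⁵.
Original = 298 ng/mL × 1.50 × 10⁵ = 4.47 × 10⁷ ng/mL = 44.7 g/L.

44.7 g/L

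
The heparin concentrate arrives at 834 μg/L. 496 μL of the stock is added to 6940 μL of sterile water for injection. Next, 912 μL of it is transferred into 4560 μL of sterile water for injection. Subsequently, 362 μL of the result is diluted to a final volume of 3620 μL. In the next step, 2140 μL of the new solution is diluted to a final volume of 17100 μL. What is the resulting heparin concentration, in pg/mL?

116 pg/mL

Overall dilution factor = 14.99 × 6 × 10 × 7.991 = 7188.
834 μg/L / 7188 = 0.116 μg/L = 116 pg/mL.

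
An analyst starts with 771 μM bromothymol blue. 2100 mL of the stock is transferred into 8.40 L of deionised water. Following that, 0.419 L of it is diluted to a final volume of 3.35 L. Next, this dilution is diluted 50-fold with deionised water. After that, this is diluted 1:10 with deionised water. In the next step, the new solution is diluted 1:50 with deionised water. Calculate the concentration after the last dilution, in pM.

Overall dilution factor = 5 × 7.995 × 50 × 10 × 50 = 9.99 × 10⁵.
771 μM / 9.99 × 10⁵ = 7.71 × 10⁻⁴ μM = 771 pM.

771 pM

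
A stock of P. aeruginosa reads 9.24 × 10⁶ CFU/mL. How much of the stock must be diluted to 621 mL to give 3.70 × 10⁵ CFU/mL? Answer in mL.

24.9 mL

V₁ = C₂V₂/C₁ = 3.70 × 10⁵ × 621 / 9.24 × 10⁶ = 24.9 mL.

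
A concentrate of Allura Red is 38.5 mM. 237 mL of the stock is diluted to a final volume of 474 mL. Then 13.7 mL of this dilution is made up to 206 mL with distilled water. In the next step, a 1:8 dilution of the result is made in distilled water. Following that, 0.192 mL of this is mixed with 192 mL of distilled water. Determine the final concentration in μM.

0.160 μM

Overall dilution factor = 2 × 15.04 × 8 × 1001 = 2.41 × 10⁵.
38.5 mM / 2.41 × 10⁵ = 1.60 × 10⁻⁴ mM = 0.160 μM.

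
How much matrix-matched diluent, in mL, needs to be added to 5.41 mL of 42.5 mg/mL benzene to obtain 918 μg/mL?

918 μg/mL = 0.918 mg/mL.
V₂ = C₁V₁/C₂ = 42.5 × 5.41 / 0.918 = 250 mL.
Diluent to add = V₂ − V₁ = 250 − 5.41 = 245 mL.

245 mL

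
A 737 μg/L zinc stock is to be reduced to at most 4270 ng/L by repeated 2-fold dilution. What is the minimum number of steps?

8

Need 2ⁿ ≥ 173, so n ≥ log(173)/log(2) = 7.43.
Minimum whole steps: n = 8.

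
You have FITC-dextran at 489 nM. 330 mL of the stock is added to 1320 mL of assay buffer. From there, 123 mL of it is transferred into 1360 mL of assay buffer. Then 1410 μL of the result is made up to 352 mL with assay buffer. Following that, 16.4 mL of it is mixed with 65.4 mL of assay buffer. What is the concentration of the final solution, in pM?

6.51 pM

Overall dilution factor = 5 × 12.06 × 249.6 × 4.988 = 7.51 × 10⁴.
489 nM / 7.51 × 10⁴ = 6.51 × 10⁻³ nM = 6.51 pM.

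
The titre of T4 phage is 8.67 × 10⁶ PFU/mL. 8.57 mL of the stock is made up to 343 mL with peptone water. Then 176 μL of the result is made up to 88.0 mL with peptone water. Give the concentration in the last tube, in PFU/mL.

Overall dilution factor = 40.02 × 500 = 2.00 × 10⁴.
8.67 × 10⁶ PFU/mL / 2.00 × 10⁴ = 433 PFU/mL.

433 PFU/mL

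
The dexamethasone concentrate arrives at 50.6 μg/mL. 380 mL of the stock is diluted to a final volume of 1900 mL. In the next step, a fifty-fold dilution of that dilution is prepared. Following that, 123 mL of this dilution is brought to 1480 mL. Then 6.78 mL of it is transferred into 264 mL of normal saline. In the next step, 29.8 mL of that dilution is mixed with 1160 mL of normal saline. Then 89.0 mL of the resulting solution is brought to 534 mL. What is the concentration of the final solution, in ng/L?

1.76 ng/L

Overall dilution factor = 5 × 50 × 12.03 × 39.94 × 39.93 × 6 = 2.88 × 10⁷.
50.6 μg/mL / 2.88 × 10⁷ = 1.76 × 10⁻⁶ μg/mL = 1.76 ng/L.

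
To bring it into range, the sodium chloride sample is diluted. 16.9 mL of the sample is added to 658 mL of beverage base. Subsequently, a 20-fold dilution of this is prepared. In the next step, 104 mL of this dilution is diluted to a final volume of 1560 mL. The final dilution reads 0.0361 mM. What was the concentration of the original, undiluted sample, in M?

0.432 M

Overall dilution factor = 39.93 × 20 × 15 = 1.20 × 10⁴.
Original = 0.0361 mM × 1.20 × 10⁴ = 432 mM = 0.432 M.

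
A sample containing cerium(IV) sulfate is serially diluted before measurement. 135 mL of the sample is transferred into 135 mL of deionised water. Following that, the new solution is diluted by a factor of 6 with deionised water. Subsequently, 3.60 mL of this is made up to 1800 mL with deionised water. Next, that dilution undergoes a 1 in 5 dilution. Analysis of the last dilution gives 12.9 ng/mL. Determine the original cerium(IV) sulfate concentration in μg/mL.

387 μg/mL

Overall dilution factor = 2 × 6 × 500 × 5 = 3.00 × 10⁴.
Original = 12.9 ng/mL × 3.00 × 10⁴ = 3.87 × 10⁵ ng/mL = 387 μg/mL.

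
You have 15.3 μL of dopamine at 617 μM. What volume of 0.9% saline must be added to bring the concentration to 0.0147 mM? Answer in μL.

0.0147 mM = 14.7 μM.
V₂ = C₁V₁/C₂ = 617 × 15.3 / 14.7 = 642 μL.
Diluent to add = V₂ − V₁ = 642 − 15.3 = 627 μL.

627 μL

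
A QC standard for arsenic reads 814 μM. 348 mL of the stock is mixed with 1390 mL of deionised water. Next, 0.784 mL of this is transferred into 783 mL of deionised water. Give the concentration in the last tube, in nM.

163 nM

Overall dilution factor = 4.994 × 999.7 = 4993.
814 μM / 4993 = 0.163 μM = 163 nM.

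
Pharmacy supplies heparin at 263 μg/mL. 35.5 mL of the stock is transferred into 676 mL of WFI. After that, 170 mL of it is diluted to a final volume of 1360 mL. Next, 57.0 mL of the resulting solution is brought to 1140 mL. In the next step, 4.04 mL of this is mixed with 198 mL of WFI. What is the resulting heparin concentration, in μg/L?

1.64 μg/L

Overall dilution factor = 20.04 × 8 × 20 × 50.01 = 1.60 × 10⁵.
263 μg/mL / 1.60 × 10⁵ = 1.64 × 10⁻³ μg/mL = 1.64 μg/L.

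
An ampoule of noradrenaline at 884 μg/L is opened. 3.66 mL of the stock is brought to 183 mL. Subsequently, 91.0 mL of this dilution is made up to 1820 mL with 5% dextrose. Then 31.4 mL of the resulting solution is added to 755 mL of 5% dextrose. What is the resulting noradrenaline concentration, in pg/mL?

Overall dilution factor = 50 × 20 × 25.04 = 2.50 × 10⁴.
884 μg/L / 2.50 × 10⁴ = 0.0353 μg/L = 35.3 pg/mL.

35.3 pg/mL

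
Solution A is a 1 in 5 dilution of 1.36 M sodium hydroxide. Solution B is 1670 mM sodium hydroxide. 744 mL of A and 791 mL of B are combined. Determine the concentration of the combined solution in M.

C_A = 1.36 M / 5 = 0.272 M.
C_B = 1670 mM = 1.67 M.
C_mix = (C_A·V_A + C_B·V_B)/(V_A + V_B) = (0.272×744 + 1.67×791) / 1535 = 0.992 M.

0.992 M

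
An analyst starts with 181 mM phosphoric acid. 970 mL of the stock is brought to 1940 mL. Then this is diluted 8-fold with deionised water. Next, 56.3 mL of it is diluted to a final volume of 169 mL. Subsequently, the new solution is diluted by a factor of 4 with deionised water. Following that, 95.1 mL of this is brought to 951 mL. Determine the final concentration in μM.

Overall dilution factor = 2 × 8 × 3.002 × 4 × 10 = 1921.
181 mM / 1921 = 0.0942 mM = 94.2 μM.

94.2 μM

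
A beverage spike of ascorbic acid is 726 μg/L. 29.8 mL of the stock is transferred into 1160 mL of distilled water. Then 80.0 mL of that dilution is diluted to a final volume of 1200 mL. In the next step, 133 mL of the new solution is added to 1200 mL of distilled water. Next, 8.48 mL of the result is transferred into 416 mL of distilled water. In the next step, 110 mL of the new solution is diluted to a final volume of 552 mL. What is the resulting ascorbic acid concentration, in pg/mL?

Overall dilution factor = 39.93 × 15 × 10.02 × 50.06 × 5.018 = 1.51 × 10⁶.
726 μg/L / 1.51 × 10⁶ = 4.82 × 10⁻⁴ μg/L = 0.482 pg/mL.

0.482 pg/mL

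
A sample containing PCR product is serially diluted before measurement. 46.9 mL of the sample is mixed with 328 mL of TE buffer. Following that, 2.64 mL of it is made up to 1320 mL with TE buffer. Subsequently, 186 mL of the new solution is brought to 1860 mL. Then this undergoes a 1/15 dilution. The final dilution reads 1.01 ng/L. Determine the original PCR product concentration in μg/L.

606 μg/L

Overall dilution factor = 7.994 × 500 × 10 × 15 = 6.00 × 10⁵.
Original = 1.01 ng/L × 6.00 × 10⁵ = 6.06 × 10⁵ ng/L = 606 μg/L.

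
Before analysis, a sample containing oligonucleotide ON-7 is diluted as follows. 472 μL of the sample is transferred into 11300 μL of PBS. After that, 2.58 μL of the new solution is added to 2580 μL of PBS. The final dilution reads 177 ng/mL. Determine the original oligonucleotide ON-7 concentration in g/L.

Overall dilution factor = 24.94 × 1001 = 2.50 × 10⁴.
Original = 177 ng/mL × 2.50 × 10⁴ = 4.42 × 10⁶ ng/mL = 4.42 g/L.

4.42 g/L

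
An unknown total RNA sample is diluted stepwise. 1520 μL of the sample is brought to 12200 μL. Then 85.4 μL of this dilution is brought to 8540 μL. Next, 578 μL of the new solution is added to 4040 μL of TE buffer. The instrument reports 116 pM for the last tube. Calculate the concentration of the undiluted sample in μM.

0.744 μM

Overall dilution factor = 8.026 × 100 × 7.990 = 6413.
Original = 116 pM × 6413 = 7.44 × 10⁵ pM = 0.744 μM.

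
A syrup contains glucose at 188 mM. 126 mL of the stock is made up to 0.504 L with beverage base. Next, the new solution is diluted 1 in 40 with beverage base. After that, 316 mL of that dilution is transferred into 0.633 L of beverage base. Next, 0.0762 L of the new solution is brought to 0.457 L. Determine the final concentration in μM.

Overall dilution factor = 4 × 40 × 3.003 × 5.997 = 2882.
188 mM / 2882 = 0.0652 mM = 65.2 μM.

65.2 μM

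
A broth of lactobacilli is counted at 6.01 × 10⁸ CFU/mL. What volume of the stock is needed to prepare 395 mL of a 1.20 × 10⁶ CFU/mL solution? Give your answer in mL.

V₁ = C₂V₂/C₁ = 1.20 × 10⁶ × 395 / 6.01 × 10⁸ = 0.789 mL.

0.789 mL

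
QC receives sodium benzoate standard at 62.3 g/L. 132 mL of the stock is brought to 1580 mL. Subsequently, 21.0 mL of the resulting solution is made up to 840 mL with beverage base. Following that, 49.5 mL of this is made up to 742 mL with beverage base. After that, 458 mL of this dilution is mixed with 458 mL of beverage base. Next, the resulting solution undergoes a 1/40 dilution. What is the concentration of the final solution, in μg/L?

109 μg/L

Overall dilution factor = 11.97 × 40 × 14.99 × 2 × 40 = 5.74 × 10⁵.
62.3 g/L / 5.74 × 10⁵ = 1.09 × 10⁻⁴ g/L = 109 μg/L.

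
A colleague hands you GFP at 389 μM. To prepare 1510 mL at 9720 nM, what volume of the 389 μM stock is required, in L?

0.0377 L

9720 nM = 9.72 μM.
V₁ = C₂V₂/C₁ = 9.72 × 1510 / 389 = 37.7 mL = 0.0377 L.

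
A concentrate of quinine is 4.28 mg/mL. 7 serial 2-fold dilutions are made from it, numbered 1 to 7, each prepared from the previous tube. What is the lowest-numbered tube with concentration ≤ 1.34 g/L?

Tube n has concentration 4.28 mg/mL / 2ⁿ.
Need 2ⁿ ≥ 4.28 mg/mL / 1.34 g/L = 3.19, so n ≥ 1.68.
First such tube: n = 2.

tube 2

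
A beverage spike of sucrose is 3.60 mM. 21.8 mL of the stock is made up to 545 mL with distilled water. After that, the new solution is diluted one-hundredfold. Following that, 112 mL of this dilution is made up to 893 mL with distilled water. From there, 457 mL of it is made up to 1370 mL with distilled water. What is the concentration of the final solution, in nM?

Overall dilution factor = 25 × 100 × 7.973 × 2.998 = 5.98 × 10⁴.
3.60 mM / 5.98 × 10⁴ = 6.02 × 10⁻⁵ mM = 60.2 nM.

60.2 nM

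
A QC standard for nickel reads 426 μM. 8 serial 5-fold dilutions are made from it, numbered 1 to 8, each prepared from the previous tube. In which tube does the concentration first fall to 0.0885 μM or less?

Tube n has concentration 426 μM / 5ⁿ.
Need 5ⁿ ≥ 426 μM / 0.0885 μM = 4814, so n ≥ 5.27.
First such tube: n = 6.

tube 6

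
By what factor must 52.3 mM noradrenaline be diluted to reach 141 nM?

3.71 × 10⁵

Factor = C₀/C_target = 52.3 mM / 141 nM = 3.71 × 10⁵.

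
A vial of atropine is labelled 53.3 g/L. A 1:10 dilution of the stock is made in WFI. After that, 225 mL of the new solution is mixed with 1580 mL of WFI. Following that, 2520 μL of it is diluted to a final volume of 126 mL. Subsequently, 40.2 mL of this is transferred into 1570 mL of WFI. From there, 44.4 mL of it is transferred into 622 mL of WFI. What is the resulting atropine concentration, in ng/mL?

Overall dilution factor = 10 × 8.022 × 50 × 40.05 × 15.01 = 2.41 × 10⁶.
53.3 g/L / 2.41 × 10⁶ = 2.21 × 10⁻⁵ g/L = 22.1 ng/mL.

22.1 ng/mL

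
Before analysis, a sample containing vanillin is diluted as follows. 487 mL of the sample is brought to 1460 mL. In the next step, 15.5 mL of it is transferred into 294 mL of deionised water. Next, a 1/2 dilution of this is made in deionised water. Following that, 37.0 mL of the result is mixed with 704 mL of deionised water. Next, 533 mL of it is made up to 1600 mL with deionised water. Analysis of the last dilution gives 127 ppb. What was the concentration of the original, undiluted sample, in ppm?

914 ppm

Overall dilution factor = 2.998 × 19.97 × 2 × 20.03 × 3.002 = 7198.
Original = 127 ppb × 7198 = 9.14 × 10⁵ ppb = 914 ppm.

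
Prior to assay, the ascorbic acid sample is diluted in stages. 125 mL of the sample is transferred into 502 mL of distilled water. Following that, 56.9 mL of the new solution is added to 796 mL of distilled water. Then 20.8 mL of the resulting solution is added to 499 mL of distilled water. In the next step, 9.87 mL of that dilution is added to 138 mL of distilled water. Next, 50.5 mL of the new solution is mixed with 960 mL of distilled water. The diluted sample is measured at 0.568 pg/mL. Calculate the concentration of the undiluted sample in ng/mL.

Overall dilution factor = 5.016 × 14.99 × 24.99 × 14.98 × 20.01 = 5.63 × 10⁵.
Original = 0.568 pg/mL × 5.63 × 10⁵ = 3.20 × 10⁵ pg/mL = 320 ng/mL.

320 ng/mL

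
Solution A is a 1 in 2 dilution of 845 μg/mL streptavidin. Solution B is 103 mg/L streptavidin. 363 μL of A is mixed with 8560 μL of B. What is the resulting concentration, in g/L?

C_A = 845 μg/mL / 2 = 422 μg/mL.
C_B = 103 mg/L = 103 μg/mL.
C_mix = (C_A·V_A + C_B·V_B)/(V_A + V_B) = (422×363 + 103×8560) / 8923 = 116 μg/mL = 0.116 g/L.

0.116 g/L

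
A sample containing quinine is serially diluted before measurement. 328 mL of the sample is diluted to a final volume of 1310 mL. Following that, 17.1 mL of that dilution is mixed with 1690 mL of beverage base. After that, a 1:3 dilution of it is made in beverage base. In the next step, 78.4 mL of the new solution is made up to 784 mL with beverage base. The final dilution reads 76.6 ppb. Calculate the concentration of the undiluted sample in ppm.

Overall dilution factor = 3.994 × 99.83 × 3 × 10 = 1.20 × 10⁴.
Original = 76.6 ppb × 1.20 × 10⁴ = 9.16 × 10⁵ ppb = 916 ppm.

916 ppm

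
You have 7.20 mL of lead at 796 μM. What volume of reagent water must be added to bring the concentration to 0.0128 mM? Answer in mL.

441 mL

0.0128 mM = 12.8 μM.
V₂ = C₁V₁/C₂ = 796 × 7.20 / 12.8 = 448 mL.
Diluent to add = V₂ − V₁ = 448 − 7.20 = 441 mL.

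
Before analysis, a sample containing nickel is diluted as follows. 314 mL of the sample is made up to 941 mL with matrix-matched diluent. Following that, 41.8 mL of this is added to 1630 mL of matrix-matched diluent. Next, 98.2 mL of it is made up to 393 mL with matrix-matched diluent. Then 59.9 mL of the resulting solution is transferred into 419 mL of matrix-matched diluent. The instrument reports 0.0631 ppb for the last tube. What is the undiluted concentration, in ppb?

Overall dilution factor = 2.997 × 40.00 × 4.002 × 7.995 = 3835.
Original = 0.0631 ppb × 3835 = 242 ppb.

242 ppb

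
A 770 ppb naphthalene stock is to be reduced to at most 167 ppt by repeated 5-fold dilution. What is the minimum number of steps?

Need 5ⁿ ≥ 4611, so n ≥ log(4611)/log(5) = 5.24.
Minimum whole steps: n = 6.

6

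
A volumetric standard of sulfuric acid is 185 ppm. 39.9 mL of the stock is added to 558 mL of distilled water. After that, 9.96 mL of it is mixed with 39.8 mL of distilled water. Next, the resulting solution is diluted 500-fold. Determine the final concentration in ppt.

Overall dilution factor = 14.98 × 4.996 × 500 = 3.74 × 10⁴.
185 ppm / 3.74 × 10⁴ = 4.94 × 10⁻³ ppm = 4940 ppt.

4940 ppt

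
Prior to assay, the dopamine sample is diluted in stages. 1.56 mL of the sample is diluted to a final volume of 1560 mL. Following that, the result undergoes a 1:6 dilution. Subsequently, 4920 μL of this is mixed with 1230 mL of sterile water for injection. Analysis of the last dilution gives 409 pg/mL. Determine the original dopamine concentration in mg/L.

616 mg/L

Overall dilution factor = 1000 × 6 × 251 = 1.51 × 10⁶.
Original = 409 pg/mL × 1.51 × 10⁶ = 6.16 × 10⁸ pg/mL = 616 mg/L.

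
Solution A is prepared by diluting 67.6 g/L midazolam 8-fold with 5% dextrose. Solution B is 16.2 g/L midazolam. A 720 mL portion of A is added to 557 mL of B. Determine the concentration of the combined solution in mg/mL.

11.8 mg/mL

C_A = 67.6 g/L / 8 = 8.45 g/L.
C_mix = (C_A·V_A + C_B·V_B)/(V_A + V_B) = (8.45×720 + 16.2×557) / 1277 = 11.8 g/L = 11.8 mg/mL.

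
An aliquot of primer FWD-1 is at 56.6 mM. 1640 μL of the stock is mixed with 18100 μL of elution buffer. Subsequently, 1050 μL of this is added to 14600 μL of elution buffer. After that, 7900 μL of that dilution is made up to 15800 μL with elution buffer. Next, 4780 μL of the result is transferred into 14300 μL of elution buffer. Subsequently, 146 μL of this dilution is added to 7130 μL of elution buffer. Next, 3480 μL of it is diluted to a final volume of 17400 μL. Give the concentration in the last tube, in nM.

Overall dilution factor = 12.04 × 14.90 × 2 × 3.992 × 49.84 × 5 = 3.57 × 10⁵.
56.6 mM / 3.57 × 10⁵ = 1.59 × 10⁻⁴ mM = 159 nM.

159 nM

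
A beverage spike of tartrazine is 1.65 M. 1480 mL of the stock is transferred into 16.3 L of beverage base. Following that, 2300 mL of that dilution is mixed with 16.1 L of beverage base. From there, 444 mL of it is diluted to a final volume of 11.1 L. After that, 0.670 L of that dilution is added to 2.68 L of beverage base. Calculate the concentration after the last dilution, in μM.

Overall dilution factor = 12.01 × 8 × 25 × 5 = 1.20 × 10⁴.
1.65 M / 1.20 × 10⁴ = 1.37 × 10⁻⁴ M = 137 μM.

137 μM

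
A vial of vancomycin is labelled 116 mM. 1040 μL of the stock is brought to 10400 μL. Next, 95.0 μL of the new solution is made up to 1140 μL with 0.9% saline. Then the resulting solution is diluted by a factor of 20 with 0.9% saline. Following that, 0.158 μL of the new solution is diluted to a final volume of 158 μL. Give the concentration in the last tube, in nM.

48.3 nM

Overall dilution factor = 10 × 12 × 20 × 1000 = 2.40 × 10⁶.
116 mM / 2.40 × 10⁶ = 4.83 × 10⁻⁵ mM = 48.3 nM.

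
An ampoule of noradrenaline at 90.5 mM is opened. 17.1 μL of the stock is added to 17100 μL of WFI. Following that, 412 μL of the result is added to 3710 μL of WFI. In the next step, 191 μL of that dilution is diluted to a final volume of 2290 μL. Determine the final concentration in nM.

Overall dilution factor = 1001 × 10.00 × 11.99 = 1.20 × 10⁵.
90.5 mM / 1.20 × 10⁵ = 7.54 × 10⁻⁴ mM = 754 nM.

754 nM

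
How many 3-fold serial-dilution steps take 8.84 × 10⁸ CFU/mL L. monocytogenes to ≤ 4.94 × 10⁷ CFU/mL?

3

Need 3ⁿ ≥ 17.9, so n ≥ log(17.9)/log(3) = 2.63.
Minimum whole steps: n = 3.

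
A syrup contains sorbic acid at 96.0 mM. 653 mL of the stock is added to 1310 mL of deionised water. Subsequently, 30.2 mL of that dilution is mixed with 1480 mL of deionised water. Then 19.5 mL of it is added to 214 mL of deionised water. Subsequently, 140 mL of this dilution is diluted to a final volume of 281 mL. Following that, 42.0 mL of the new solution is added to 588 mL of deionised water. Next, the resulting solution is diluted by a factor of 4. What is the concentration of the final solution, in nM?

443 nM

Overall dilution factor = 3.006 × 50.01 × 11.97 × 2.007 × 15 × 4 = 2.17 × 10⁵.
96.0 mM / 2.17 × 10⁵ = 4.43 × 10⁻⁴ mM = 443 nM.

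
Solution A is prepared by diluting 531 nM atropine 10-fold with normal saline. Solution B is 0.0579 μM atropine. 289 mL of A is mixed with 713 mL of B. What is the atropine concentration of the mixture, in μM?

0.0565 μM

C_A = 531 nM / 10 = 53.1 nM.
C_B = 0.0579 μM = 57.9 nM.
C_mix = (C_A·V_A + C_B·V_B)/(V_A + V_B) = (53.1×289 + 57.9×713) / 1002 = 56.5 nM = 0.0565 μM.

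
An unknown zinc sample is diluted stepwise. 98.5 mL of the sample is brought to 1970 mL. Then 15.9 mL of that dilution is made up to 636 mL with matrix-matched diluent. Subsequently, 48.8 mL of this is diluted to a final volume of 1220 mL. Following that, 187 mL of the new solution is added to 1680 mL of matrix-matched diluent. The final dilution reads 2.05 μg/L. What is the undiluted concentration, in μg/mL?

Overall dilution factor = 20 × 40 × 25 × 9.984 = 2.00 × 10⁵.
Original = 2.05 μg/L × 2.00 × 10⁵ = 4.09 × 10⁵ μg/L = 409 μg/mL.

409 μg/mL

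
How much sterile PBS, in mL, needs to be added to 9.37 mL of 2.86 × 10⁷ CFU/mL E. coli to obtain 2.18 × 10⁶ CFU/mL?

V₂ = C₁V₁/C₂ = 2.86 × 10⁷ × 9.37 / 2.18 × 10⁶ = 123 mL.
Diluent to add = V₂ − V₁ = 123 − 9.37 = 114 mL.

114 mL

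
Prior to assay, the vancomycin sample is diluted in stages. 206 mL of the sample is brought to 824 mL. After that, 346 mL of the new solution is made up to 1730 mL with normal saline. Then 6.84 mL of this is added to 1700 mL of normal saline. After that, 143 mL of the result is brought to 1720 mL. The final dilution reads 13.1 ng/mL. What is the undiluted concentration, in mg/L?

786 mg/L

Overall dilution factor = 4 × 5 × 249.5 × 12.03 = 6.00 × 10⁴.
Original = 13.1 ng/mL × 6.00 × 10⁴ = 7.86 × 10⁵ ng/mL = 786 mg/L.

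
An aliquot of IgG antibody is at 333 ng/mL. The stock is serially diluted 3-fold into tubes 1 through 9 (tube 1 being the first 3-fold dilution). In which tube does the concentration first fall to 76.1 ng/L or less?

Tube n has concentration 333 ng/mL / 3ⁿ.
Need 3ⁿ ≥ 333 ng/mL / 76.1 ng/L = 4376, so n ≥ 7.63.
First such tube: n = 8.

tube 8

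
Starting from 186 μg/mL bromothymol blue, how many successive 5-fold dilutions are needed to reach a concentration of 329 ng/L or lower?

Need 5ⁿ ≥ 5.65 × 10⁵, so n ≥ log(5.65 × 10⁵)/log(5) = 8.23.
Minimum whole steps: n = 9.

9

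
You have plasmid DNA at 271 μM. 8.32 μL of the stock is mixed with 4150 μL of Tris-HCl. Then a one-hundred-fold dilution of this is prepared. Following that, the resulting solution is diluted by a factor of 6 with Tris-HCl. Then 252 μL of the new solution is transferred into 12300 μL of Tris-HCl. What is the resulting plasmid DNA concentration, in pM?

Overall dilution factor = 499.8 × 100 × 6 × 49.81 = 1.49 × 10⁷.
271 μM / 1.49 × 10⁷ = 1.81 × 10⁻⁵ μM = 18.1 pM.

18.1 pM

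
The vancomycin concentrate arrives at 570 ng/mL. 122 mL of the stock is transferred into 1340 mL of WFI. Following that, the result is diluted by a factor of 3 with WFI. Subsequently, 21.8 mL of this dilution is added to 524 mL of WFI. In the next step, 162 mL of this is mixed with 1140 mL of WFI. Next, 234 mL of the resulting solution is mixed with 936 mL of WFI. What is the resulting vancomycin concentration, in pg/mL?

Overall dilution factor = 11.98 × 3 × 25.04 × 8.037 × 5 = 3.62 × 10⁴.
570 ng/mL / 3.62 × 10⁴ = 0.0158 ng/mL = 15.8 pg/mL.

15.8 pg/mL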